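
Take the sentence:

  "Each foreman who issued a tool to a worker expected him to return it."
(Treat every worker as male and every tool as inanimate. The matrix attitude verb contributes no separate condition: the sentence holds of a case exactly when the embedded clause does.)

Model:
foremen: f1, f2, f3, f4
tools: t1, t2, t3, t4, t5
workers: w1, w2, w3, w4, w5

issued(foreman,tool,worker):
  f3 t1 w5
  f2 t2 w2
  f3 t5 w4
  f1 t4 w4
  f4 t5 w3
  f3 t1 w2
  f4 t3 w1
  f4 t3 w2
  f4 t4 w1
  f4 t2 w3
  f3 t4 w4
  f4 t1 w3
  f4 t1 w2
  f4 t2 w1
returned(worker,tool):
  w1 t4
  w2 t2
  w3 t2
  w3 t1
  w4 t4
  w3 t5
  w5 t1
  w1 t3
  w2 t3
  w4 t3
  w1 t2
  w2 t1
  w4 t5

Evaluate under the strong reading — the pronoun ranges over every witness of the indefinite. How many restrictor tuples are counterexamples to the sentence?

"him" takes "a worker" as antecedent and "it" takes "a tool"; both are donkey pronouns co-varying with the restrictor.
Strong reading: for every (f,t,w) with issued(f,t,w), returned(w,t).
Restrictor triples: (f1,t4,w4)→returned(w4,t4) ✓  (f2,t2,w2)→returned(w2,t2) ✓  (f3,t1,w2)→returned(w2,t1) ✓  (f3,t1,w5)→returned(w5,t1) ✓  (f3,t4,w4)→returned(w4,t4) ✓  (f3,t5,w4)→returned(w4,t5) ✓  (f4,t1,w2)→returned(w2,t1) ✓  (f4,t1,w3)→returned(w3,t1) ✓  (f4,t2,w1)→returned(w1,t2) ✓  (f4,t2,w3)→returned(w3,t2) ✓  (f4,t3,w1)→returned(w1,t3) ✓  (f4,t3,w2)→returned(w2,t3) ✓  (f4,t4,w1)→returned(w1,t4) ✓  (f4,t5,w3)→returned(w3,t5) ✓
Counterexamples (restrictor triples failing the scope): 0.

0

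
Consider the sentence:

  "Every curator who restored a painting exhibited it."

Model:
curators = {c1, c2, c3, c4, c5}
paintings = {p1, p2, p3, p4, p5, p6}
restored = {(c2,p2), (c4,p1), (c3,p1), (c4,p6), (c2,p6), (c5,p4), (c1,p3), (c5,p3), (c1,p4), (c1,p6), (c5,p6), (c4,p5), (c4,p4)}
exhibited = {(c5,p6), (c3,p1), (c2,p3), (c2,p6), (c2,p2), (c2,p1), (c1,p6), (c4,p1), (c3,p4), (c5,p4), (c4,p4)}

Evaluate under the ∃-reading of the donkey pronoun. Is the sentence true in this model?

True

"it" takes "a painting" as antecedent — a donkey pronoun bound across the clause boundary.
Weak reading: every curator c with some restored-painting has at least one restored-painting p such that exhibited(c,p).
Per curator: c1:✓  c2:✓  c3:✓  c4:✓  c5:✓
Every curator in the restrictor has a witness.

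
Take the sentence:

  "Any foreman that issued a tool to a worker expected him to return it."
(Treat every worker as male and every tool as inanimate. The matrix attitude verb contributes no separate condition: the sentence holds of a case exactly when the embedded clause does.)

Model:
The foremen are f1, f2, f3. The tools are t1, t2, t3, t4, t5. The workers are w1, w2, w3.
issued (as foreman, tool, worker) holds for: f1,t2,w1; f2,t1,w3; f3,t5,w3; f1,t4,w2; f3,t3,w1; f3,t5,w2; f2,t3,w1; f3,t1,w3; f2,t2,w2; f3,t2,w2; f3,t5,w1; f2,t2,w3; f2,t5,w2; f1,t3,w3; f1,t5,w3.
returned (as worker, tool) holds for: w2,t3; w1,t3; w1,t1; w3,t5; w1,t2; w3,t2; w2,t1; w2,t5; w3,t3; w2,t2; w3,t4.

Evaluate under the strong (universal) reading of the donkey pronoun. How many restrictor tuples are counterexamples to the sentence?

"him" takes "a worker" as antecedent and "it" takes "a tool"; both are donkey pronouns co-varying with the restrictor.
Strong reading: for every (f,t,w) with issued(f,t,w), returned(w,t).
Restrictor triples: (f1,t2,w1)→returned(w1,t2) ✓  (f1,t3,w3)→returned(w3,t3) ✓  (f1,t4,w2)→returned(w2,t4) ✗  (f1,t5,w3)→returned(w3,t5) ✓  (f2,t1,w3)→returned(w3,t1) ✗  (f2,t2,w2)→returned(w2,t2) ✓  (f2,t2,w3)→returned(w3,t2) ✓  (f2,t3,w1)→returned(w1,t3) ✓  (f2,t5,w2)→returned(w2,t5) ✓  (f3,t1,w3)→returned(w3,t1) ✗  (f3,t2,w2)→returned(w2,t2) ✓  (f3,t3,w1)→returned(w1,t3) ✓  (f3,t5,w1)→returned(w1,t5) ✗  (f3,t5,w2)→returned(w2,t5) ✓  (f3,t5,w3)→returned(w3,t5) ✓
Counterexamples (restrictor triples failing the scope): 4.

4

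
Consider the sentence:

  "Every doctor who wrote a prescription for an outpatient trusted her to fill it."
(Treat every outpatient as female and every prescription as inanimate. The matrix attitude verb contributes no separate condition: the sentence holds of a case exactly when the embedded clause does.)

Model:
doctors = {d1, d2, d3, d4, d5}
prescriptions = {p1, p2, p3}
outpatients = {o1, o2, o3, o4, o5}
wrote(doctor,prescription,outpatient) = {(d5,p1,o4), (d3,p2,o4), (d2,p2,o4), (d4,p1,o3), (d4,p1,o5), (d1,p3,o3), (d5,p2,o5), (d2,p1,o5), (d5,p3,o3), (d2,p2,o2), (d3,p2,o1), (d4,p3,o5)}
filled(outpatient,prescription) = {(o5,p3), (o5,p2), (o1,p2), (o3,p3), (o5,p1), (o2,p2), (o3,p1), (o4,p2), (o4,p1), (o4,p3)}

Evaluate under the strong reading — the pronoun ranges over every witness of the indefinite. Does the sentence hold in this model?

True

"her" takes "an outpatient" as antecedent and "it" takes "a prescription"; both are donkey pronouns co-varying with the restrictor.
Strong reading: for every (d,p,o) with wrote(d,p,o), filled(o,p).
Restrictor triples: (d1,p3,o3)→filled(o3,p3) ✓  (d2,p1,o5)→filled(o5,p1) ✓  (d2,p2,o2)→filled(o2,p2) ✓  (d2,p2,o4)→filled(o4,p2) ✓  (d3,p2,o1)→filled(o1,p2) ✓  (d3,p2,o4)→filled(o4,p2) ✓  (d4,p1,o3)→filled(o3,p1) ✓  (d4,p1,o5)→filled(o5,p1) ✓  (d4,p3,o5)→filled(o5,p3) ✓  (d5,p1,o4)→filled(o4,p1) ✓  (d5,p2,o5)→filled(o5,p2) ✓  (d5,p3,o3)→filled(o3,p3) ✓
Every restrictor triple satisfies the scope.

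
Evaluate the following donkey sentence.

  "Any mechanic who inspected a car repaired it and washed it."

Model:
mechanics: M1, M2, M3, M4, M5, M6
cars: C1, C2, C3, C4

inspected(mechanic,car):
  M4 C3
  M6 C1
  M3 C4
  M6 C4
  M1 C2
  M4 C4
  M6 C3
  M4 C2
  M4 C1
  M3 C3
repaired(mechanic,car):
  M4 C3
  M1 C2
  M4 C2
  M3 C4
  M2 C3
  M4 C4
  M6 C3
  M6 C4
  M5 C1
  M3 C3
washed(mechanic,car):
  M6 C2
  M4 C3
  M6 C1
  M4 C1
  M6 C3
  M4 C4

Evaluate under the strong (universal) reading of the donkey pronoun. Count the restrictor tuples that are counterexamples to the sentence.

7

"it" takes "a car" as antecedent — a donkey pronoun bound across the clause boundary.
Strong reading: for every (m,c) with inspected(m,c), repaired(m,c) ∧ washed(m,c).
Restrictor pairs: (M1,C2) ✗  (M3,C3) ✗  (M3,C4) ✗  (M4,C1) ✗  (M4,C2) ✗  (M4,C3) ✓  (M4,C4) ✓  (M6,C1) ✗  (M6,C3) ✓  (M6,C4) ✗
Counterexamples (restrictor pairs failing the scope): 7.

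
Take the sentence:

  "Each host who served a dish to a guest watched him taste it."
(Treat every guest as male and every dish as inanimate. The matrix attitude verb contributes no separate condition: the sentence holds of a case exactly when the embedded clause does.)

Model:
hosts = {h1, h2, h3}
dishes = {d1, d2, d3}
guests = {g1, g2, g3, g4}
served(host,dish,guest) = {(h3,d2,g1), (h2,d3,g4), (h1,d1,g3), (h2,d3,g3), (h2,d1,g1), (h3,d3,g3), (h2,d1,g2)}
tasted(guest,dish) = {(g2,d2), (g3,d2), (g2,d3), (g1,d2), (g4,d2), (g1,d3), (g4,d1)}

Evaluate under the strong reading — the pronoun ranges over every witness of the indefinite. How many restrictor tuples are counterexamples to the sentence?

"him" takes "a guest" as antecedent and "it" takes "a dish"; both are donkey pronouns co-varying with the restrictor.
Strong reading: for every (h,d,g) with served(h,d,g), tasted(g,d).
Restrictor triples: (h1,d1,g3)→tasted(g3,d1) ✗  (h2,d1,g1)→tasted(g1,d1) ✗  (h2,d1,g2)→tasted(g2,d1) ✗  (h2,d3,g3)→tasted(g3,d3) ✗  (h2,d3,g4)→tasted(g4,d3) ✗  (h3,d2,g1)→tasted(g1,d2) ✓  (h3,d3,g3)→tasted(g3,d3) ✗
Counterexamples (restrictor triples failing the scope): 6.

6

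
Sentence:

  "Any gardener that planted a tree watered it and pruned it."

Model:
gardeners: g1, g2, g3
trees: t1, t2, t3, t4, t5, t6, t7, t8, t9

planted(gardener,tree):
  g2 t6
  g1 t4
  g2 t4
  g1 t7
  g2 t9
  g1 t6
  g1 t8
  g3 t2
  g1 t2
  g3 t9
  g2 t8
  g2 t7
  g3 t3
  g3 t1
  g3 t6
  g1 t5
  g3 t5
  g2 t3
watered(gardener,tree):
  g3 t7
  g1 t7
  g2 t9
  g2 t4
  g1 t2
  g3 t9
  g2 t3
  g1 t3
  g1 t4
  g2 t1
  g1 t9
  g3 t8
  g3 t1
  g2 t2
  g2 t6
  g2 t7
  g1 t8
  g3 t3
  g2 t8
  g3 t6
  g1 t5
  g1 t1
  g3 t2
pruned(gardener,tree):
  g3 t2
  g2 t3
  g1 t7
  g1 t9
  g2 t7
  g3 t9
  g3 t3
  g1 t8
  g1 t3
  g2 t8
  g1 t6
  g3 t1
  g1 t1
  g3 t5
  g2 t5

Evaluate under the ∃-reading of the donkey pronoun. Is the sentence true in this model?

"it" takes "a tree" as antecedent — a donkey pronoun bound across the clause boundary.
Weak reading: every gardener g with some planted-tree has at least one planted-tree t such that watered(g,t) ∧ pruned(g,t).
Per gardener: g1:✓  g2:✓  g3:✓
Every gardener in the restrictor has a witness.

True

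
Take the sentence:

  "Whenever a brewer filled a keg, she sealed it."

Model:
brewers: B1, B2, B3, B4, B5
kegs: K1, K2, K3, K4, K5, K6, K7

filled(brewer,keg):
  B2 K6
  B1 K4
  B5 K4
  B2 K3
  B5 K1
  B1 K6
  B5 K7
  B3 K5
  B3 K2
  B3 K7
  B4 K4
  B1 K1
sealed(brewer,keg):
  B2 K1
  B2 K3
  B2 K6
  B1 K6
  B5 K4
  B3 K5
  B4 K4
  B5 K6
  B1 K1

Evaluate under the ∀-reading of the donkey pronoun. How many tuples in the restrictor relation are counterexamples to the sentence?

"it" takes "a keg" as antecedent — a donkey pronoun bound across the clause boundary.
Strong reading: for every (b,k) with filled(b,k), sealed(b,k).
Restrictor pairs: (B1,K1) ✓  (B1,K4) ✗  (B1,K6) ✓  (B2,K3) ✓  (B2,K6) ✓  (B3,K2) ✗  (B3,K5) ✓  (B3,K7) ✗  (B4,K4) ✓  (B5,K1) ✗  (B5,K4) ✓  (B5,K7) ✗
Counterexamples (restrictor pairs failing the scope): 5.

5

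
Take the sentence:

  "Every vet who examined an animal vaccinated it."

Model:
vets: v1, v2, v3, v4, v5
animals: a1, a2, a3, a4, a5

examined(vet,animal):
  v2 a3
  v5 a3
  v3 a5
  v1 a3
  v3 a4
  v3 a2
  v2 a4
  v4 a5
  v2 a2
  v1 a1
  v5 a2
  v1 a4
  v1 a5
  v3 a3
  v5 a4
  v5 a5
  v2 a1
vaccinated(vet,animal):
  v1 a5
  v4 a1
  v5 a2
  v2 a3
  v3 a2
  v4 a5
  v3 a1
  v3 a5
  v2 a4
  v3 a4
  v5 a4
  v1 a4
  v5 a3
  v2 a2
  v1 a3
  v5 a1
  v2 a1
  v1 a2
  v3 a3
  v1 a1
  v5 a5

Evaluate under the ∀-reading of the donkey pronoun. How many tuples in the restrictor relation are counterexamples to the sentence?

0

"it" takes "an animal" as antecedent — a donkey pronoun bound across the clause boundary.
Strong reading: for every (v,a) with examined(v,a), vaccinated(v,a).
Restrictor pairs: (v1,a1) ✓  (v1,a3) ✓  (v1,a4) ✓  (v1,a5) ✓  (v2,a1) ✓  (v2,a2) ✓  (v2,a3) ✓  (v2,a4) ✓  (v3,a2) ✓  (v3,a3) ✓  (v3,a4) ✓  (v3,a5) ✓  (v4,a5) ✓  (v5,a2) ✓  (v5,a3) ✓  (v5,a4) ✓  (v5,a5) ✓
Counterexamples (restrictor pairs failing the scope): 0.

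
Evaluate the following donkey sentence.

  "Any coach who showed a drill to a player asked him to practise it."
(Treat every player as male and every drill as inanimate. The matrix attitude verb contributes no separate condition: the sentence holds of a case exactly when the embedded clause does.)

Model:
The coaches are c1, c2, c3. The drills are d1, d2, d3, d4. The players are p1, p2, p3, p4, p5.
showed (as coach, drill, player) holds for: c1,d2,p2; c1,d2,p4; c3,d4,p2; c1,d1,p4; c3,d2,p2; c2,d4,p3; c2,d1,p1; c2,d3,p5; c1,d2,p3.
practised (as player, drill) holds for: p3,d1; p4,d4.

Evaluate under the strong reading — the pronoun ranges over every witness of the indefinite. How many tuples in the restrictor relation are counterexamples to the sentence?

"him" takes "a player" as antecedent and "it" takes "a drill"; both are donkey pronouns co-varying with the restrictor.
Strong reading: for every (c,d,p) with showed(c,d,p), practised(p,d).
Restrictor triples: (c1,d1,p4)→practised(p4,d1) ✗  (c1,d2,p2)→practised(p2,d2) ✗  (c1,d2,p3)→practised(p3,d2) ✗  (c1,d2,p4)→practised(p4,d2) ✗  (c2,d1,p1)→practised(p1,d1) ✗  (c2,d3,p5)→practised(p5,d3) ✗  (c2,d4,p3)→practised(p3,d4) ✗  (c3,d2,p2)→practised(p2,d2) ✗  (c3,d4,p2)→practised(p2,d4) ✗
Counterexamples (restrictor triples failing the scope): 9.

9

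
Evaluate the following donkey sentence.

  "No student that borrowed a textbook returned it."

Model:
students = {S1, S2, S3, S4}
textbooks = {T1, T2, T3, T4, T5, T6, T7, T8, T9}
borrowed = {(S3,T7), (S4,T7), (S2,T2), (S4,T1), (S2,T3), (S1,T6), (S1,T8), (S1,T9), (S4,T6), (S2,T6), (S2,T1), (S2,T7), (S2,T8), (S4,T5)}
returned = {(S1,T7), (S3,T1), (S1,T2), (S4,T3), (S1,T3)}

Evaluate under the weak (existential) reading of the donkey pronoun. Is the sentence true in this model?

"it" takes "a textbook" as antecedent — a donkey pronoun bound across the clause boundary.
Truth condition: for no (s,t) with borrowed(s,t) does returned(s,t) hold.
Restrictor pairs — does the scope hold? (S1,T6):fails  (S1,T8):fails  (S1,T9):fails  (S2,T1):fails  (S2,T2):fails  (S2,T3):fails  (S2,T6):fails  (S2,T7):fails  (S2,T8):fails  (S3,T7):fails  (S4,T1):fails  (S4,T5):fails  (S4,T6):fails  (S4,T7):fails
Scope holds for no restrictor pair, so the sentence is true.

True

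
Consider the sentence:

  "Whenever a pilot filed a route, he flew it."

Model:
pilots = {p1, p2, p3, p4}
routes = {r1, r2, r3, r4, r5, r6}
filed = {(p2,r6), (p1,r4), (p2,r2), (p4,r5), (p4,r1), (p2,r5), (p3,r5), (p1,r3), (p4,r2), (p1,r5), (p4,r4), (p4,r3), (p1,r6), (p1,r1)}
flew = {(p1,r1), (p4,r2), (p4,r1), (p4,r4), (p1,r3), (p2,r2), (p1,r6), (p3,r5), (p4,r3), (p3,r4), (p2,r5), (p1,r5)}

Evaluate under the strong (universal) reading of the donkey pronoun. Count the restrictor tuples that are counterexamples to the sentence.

"it" takes "a route" as antecedent — a donkey pronoun bound across the clause boundary.
Strong reading: for every (p,r) with filed(p,r), flew(p,r).
Restrictor pairs: (p1,r1) ✓  (p1,r3) ✓  (p1,r4) ✗  (p1,r5) ✓  (p1,r6) ✓  (p2,r2) ✓  (p2,r5) ✓  (p2,r6) ✗  (p3,r5) ✓  (p4,r1) ✓  (p4,r2) ✓  (p4,r3) ✓  (p4,r4) ✓  (p4,r5) ✗
Counterexamples (restrictor pairs failing the scope): 3.

3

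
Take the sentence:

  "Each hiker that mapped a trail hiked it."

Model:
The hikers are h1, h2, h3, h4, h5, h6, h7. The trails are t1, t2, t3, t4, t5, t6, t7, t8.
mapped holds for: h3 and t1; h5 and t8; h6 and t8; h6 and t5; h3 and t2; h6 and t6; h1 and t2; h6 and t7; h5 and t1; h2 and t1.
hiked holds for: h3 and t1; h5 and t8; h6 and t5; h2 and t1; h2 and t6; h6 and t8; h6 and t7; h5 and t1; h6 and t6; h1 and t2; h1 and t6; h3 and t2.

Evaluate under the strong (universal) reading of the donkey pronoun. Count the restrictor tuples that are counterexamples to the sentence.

"it" takes "a trail" as antecedent — a donkey pronoun bound across the clause boundary.
Strong reading: for every (h,t) with mapped(h,t), hiked(h,t).
Restrictor pairs: (h1,t2) ✓  (h2,t1) ✓  (h3,t1) ✓  (h3,t2) ✓  (h5,t1) ✓  (h5,t8) ✓  (h6,t5) ✓  (h6,t6) ✓  (h6,t7) ✓  (h6,t8) ✓
Counterexamples (restrictor pairs failing the scope): 0.

0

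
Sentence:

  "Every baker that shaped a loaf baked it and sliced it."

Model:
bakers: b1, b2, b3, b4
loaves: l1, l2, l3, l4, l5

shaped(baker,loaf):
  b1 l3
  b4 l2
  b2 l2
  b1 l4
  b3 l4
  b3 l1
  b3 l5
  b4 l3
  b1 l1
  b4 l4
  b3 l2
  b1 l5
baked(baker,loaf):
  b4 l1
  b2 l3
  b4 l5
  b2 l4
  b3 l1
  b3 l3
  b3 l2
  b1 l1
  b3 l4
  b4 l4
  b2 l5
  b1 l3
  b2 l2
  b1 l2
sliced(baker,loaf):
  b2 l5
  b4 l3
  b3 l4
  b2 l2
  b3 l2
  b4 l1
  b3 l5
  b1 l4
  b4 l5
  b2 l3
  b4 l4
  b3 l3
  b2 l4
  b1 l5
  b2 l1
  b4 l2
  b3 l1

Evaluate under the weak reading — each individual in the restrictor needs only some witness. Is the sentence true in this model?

"it" takes "a loaf" as antecedent — a donkey pronoun bound across the clause boundary.
Weak reading: every baker b with some shaped-loaf has at least one shaped-loaf l such that baked(b,l) ∧ sliced(b,l).
Per baker: b1:✗  b2:✓  b3:✓  b4:✓
b1 has no witness among its shaped-loaves.

False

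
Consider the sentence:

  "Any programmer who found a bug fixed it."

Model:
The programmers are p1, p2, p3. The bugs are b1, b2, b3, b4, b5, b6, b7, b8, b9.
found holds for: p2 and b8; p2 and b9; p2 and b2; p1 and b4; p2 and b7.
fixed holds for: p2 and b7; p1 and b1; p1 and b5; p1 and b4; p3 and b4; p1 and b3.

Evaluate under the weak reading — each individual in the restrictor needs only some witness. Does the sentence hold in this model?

True

"it" takes "a bug" as antecedent — a donkey pronoun bound across the clause boundary.
Weak reading: every programmer p with some found-bug has at least one found-bug b such that fixed(p,b).
Per programmer: p1:✓  p2:✓
Every programmer in the restrictor has a witness.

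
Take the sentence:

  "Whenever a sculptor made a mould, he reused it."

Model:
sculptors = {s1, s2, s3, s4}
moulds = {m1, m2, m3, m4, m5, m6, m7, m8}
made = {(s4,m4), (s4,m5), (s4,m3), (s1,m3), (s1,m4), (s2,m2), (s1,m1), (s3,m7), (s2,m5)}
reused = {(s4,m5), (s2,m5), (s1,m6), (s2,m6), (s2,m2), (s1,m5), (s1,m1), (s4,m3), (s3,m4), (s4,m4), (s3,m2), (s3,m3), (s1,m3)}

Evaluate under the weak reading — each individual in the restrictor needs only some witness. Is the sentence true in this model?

False

"it" takes "a mould" as antecedent — a donkey pronoun bound across the clause boundary.
Weak reading: every sculptor s with some made-mould has at least one made-mould m such that reused(s,m).
Per sculptor: s1:✓  s2:✓  s3:✗  s4:✓
s3 has no witness among its made-moulds.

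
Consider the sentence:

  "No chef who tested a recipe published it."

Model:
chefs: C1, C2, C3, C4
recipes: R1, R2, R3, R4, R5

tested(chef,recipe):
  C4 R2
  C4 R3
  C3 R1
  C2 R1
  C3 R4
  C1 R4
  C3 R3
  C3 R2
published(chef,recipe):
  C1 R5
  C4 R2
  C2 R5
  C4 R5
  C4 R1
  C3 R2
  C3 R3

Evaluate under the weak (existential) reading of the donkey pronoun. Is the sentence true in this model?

"it" takes "a recipe" as antecedent — a donkey pronoun bound across the clause boundary.
Truth condition: for no (c,r) with tested(c,r) does published(c,r) hold.
Restrictor pairs — does the scope hold? (C1,R4):fails  (C2,R1):fails  (C3,R1):fails  (C3,R2):holds  (C3,R3):holds  (C3,R4):fails  (C4,R2):holds  (C4,R3):fails
Scope holds for 3 pair(s), so the sentence is false.

False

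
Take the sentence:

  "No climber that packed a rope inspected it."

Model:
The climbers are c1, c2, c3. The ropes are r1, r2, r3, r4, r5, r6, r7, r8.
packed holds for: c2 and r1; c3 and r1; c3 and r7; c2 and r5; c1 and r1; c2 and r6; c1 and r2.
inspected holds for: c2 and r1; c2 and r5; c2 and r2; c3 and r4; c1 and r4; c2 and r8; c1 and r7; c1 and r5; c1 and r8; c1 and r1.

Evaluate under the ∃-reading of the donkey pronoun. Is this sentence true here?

False

"it" takes "a rope" as antecedent — a donkey pronoun bound across the clause boundary.
Truth condition: for no (c,r) with packed(c,r) does inspected(c,r) hold.
Restrictor pairs — does the scope hold? (c1,r1):holds  (c1,r2):fails  (c2,r1):holds  (c2,r5):holds  (c2,r6):fails  (c3,r1):fails  (c3,r7):fails
Scope holds for 3 pair(s), so the sentence is false.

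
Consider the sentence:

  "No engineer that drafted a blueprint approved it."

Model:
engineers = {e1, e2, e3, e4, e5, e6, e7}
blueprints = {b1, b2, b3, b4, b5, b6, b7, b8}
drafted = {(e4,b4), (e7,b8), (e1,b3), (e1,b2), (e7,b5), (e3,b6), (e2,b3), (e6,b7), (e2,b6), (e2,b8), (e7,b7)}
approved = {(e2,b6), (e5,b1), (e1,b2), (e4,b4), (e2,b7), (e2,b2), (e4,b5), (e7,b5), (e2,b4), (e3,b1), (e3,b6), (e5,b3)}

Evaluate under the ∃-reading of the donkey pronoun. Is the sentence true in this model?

"it" takes "a blueprint" as antecedent — a donkey pronoun bound across the clause boundary.
Truth condition: for no (e,b) with drafted(e,b) does approved(e,b) hold.
Restrictor pairs — does the scope hold? (e1,b2):holds  (e1,b3):fails  (e2,b3):fails  (e2,b6):holds  (e2,b8):fails  (e3,b6):holds  (e4,b4):holds  (e6,b7):fails  (e7,b5):holds  (e7,b7):fails  (e7,b8):fails
Scope holds for 5 pair(s), so the sentence is false.

False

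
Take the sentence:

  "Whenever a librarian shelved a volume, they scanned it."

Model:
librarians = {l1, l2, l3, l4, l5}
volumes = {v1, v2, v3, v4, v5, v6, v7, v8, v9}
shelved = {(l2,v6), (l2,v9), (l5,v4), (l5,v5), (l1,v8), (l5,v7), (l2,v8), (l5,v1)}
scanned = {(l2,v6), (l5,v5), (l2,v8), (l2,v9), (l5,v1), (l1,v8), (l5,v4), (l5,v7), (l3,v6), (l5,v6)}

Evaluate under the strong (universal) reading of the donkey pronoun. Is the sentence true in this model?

True

"it" takes "a volume" as antecedent — a donkey pronoun bound across the clause boundary.
Strong reading: for every (l,v) with shelved(l,v), scanned(l,v).
Restrictor pairs: (l1,v8) ✓  (l2,v6) ✓  (l2,v8) ✓  (l2,v9) ✓  (l5,v1) ✓  (l5,v4) ✓  (l5,v5) ✓  (l5,v7) ✓
Every restrictor pair satisfies the scope.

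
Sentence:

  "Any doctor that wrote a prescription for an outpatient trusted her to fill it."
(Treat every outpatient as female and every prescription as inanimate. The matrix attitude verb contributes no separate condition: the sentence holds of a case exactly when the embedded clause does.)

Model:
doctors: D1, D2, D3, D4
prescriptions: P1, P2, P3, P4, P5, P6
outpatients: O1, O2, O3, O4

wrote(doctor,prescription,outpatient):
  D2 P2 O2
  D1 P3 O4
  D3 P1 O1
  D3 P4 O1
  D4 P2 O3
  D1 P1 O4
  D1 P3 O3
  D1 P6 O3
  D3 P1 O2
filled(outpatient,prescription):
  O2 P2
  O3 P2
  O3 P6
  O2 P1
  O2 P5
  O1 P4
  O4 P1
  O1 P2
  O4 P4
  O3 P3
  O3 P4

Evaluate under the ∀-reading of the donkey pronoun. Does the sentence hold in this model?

"her" takes "an outpatient" as antecedent and "it" takes "a prescription"; both are donkey pronouns co-varying with the restrictor.
Strong reading: for every (d,p,o) with wrote(d,p,o), filled(o,p).
Restrictor triples: (D1,P1,O4)→filled(O4,P1) ✓  (D1,P3,O3)→filled(O3,P3) ✓  (D1,P3,O4)→filled(O4,P3) ✗  (D1,P6,O3)→filled(O3,P6) ✓  (D2,P2,O2)→filled(O2,P2) ✓  (D3,P1,O1)→filled(O1,P1) ✗  (D3,P1,O2)→filled(O2,P1) ✓  (D3,P4,O1)→filled(O1,P4) ✓  (D4,P2,O3)→filled(O3,P2) ✓
Counterexample: (D1,P3,O4) — filled(O4,P3) does not hold.

False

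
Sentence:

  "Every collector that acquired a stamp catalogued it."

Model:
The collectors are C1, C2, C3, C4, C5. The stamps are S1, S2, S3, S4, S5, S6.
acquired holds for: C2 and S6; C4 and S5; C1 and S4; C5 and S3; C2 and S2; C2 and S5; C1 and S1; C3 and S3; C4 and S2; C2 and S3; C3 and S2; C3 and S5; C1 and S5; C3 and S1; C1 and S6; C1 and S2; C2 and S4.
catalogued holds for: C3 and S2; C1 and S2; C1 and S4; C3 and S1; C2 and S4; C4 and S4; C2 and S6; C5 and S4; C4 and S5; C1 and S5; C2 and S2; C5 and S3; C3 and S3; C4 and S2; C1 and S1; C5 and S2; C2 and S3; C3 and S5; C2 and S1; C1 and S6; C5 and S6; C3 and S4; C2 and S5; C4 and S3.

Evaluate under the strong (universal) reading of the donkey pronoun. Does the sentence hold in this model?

True

"it" takes "a stamp" as antecedent — a donkey pronoun bound across the clause boundary.
Strong reading: for every (c,s) with acquired(c,s), catalogued(c,s).
Restrictor pairs: (C1,S1) ✓  (C1,S2) ✓  (C1,S4) ✓  (C1,S5) ✓  (C1,S6) ✓  (C2,S2) ✓  (C2,S3) ✓  (C2,S4) ✓  (C2,S5) ✓  (C2,S6) ✓  (C3,S1) ✓  (C3,S2) ✓  (C3,S3) ✓  (C3,S5) ✓  (C4,S2) ✓  (C4,S5) ✓  (C5,S3) ✓
Every restrictor pair satisfies the scope.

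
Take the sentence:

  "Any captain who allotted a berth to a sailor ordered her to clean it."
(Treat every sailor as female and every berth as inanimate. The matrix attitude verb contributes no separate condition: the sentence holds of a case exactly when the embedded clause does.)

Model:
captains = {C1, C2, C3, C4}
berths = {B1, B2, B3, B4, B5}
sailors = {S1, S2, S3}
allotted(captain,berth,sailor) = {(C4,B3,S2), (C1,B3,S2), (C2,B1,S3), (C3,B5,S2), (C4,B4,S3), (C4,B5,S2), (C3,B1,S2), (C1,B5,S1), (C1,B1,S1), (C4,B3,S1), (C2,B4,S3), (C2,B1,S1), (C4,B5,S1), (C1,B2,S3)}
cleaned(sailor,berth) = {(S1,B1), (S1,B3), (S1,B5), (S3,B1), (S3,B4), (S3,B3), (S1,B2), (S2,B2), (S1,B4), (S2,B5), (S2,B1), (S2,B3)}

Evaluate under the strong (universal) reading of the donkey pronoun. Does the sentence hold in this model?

"her" takes "a sailor" as antecedent and "it" takes "a berth"; both are donkey pronouns co-varying with the restrictor.
Strong reading: for every (c,b,s) with allotted(c,b,s), cleaned(s,b).
Restrictor triples: (C1,B1,S1)→cleaned(S1,B1) ✓  (C1,B2,S3)→cleaned(S3,B2) ✗  (C1,B3,S2)→cleaned(S2,B3) ✓  (C1,B5,S1)→cleaned(S1,B5) ✓  (C2,B1,S1)→cleaned(S1,B1) ✓  (C2,B1,S3)→cleaned(S3,B1) ✓  (C2,B4,S3)→cleaned(S3,B4) ✓  (C3,B1,S2)→cleaned(S2,B1) ✓  (C3,B5,S2)→cleaned(S2,B5) ✓  (C4,B3,S1)→cleaned(S1,B3) ✓  (C4,B3,S2)→cleaned(S2,B3) ✓  (C4,B4,S3)→cleaned(S3,B4) ✓  (C4,B5,S1)→cleaned(S1,B5) ✓  (C4,B5,S2)→cleaned(S2,B5) ✓
Counterexample: (C1,B2,S3) — cleaned(S3,B2) does not hold.

False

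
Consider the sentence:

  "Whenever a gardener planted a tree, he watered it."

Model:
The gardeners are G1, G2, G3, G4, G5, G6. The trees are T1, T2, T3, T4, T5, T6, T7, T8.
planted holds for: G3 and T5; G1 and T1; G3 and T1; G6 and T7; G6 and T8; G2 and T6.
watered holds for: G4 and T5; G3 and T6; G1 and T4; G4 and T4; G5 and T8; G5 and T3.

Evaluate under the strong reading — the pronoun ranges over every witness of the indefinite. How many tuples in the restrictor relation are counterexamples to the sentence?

6

"it" takes "a tree" as antecedent — a donkey pronoun bound across the clause boundary.
Strong reading: for every (g,t) with planted(g,t), watered(g,t).
Restrictor pairs: (G1,T1) ✗  (G2,T6) ✗  (G3,T1) ✗  (G3,T5) ✗  (G6,T7) ✗  (G6,T8) ✗
Counterexamples (restrictor pairs failing the scope): 6.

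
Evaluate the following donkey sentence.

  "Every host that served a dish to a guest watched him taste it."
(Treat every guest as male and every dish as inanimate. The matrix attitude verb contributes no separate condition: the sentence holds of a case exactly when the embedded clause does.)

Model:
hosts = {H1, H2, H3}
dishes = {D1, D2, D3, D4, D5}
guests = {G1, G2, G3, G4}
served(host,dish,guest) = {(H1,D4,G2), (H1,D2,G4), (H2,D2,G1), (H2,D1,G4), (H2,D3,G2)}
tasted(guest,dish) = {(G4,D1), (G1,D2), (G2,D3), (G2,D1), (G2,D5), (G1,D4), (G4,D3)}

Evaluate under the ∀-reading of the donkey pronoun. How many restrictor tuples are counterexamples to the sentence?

"him" takes "a guest" as antecedent and "it" takes "a dish"; both are donkey pronouns co-varying with the restrictor.
Strong reading: for every (h,d,g) with served(h,d,g), tasted(g,d).
Restrictor triples: (H1,D2,G4)→tasted(G4,D2) ✗  (H1,D4,G2)→tasted(G2,D4) ✗  (H2,D1,G4)→tasted(G4,D1) ✓  (H2,D2,G1)→tasted(G1,D2) ✓  (H2,D3,G2)→tasted(G2,D3) ✓
Counterexamples (restrictor triples failing the scope): 2.

2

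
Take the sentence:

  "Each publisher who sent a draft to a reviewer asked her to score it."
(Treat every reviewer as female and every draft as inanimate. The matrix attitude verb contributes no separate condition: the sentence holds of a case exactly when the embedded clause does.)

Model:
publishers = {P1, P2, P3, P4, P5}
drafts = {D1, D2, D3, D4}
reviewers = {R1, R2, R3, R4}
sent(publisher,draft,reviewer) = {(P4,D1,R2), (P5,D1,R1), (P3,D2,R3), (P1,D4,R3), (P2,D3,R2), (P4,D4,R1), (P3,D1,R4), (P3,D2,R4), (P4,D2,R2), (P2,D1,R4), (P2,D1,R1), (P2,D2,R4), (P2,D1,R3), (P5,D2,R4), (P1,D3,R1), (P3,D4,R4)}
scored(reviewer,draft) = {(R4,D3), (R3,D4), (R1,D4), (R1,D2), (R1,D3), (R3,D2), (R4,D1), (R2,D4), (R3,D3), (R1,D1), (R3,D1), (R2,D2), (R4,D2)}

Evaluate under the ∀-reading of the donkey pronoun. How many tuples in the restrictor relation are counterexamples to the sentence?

3

"her" takes "a reviewer" as antecedent and "it" takes "a draft"; both are donkey pronouns co-varying with the restrictor.
Strong reading: for every (p,d,r) with sent(p,d,r), scored(r,d).
Restrictor triples: (P1,D3,R1)→scored(R1,D3) ✓  (P1,D4,R3)→scored(R3,D4) ✓  (P2,D1,R1)→scored(R1,D1) ✓  (P2,D1,R3)→scored(R3,D1) ✓  (P2,D1,R4)→scored(R4,D1) ✓  (P2,D2,R4)→scored(R4,D2) ✓  (P2,D3,R2)→scored(R2,D3) ✗  (P3,D1,R4)→scored(R4,D1) ✓  (P3,D2,R3)→scored(R3,D2) ✓  (P3,D2,R4)→scored(R4,D2) ✓  (P3,D4,R4)→scored(R4,D4) ✗  (P4,D1,R2)→scored(R2,D1) ✗  (P4,D2,R2)→scored(R2,D2) ✓  (P4,D4,R1)→scored(R1,D4) ✓  (P5,D1,R1)→scored(R1,D1) ✓  (P5,D2,R4)→scored(R4,D2) ✓
Counterexamples (restrictor triples failing the scope): 3.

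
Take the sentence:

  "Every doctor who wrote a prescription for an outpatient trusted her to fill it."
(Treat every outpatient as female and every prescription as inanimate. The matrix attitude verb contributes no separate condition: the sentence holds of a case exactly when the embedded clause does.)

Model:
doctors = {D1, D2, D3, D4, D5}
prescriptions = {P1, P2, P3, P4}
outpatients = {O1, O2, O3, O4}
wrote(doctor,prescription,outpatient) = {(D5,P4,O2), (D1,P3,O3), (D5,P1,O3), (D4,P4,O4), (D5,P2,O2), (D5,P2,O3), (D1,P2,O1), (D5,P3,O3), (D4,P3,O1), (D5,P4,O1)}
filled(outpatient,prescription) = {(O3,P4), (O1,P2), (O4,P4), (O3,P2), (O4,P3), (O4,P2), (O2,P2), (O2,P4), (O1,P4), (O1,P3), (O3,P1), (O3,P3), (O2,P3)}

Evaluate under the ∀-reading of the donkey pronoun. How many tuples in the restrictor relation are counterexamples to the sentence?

0

"her" takes "an outpatient" as antecedent and "it" takes "a prescription"; both are donkey pronouns co-varying with the restrictor.
Strong reading: for every (d,p,o) with wrote(d,p,o), filled(o,p).
Restrictor triples: (D1,P2,O1)→filled(O1,P2) ✓  (D1,P3,O3)→filled(O3,P3) ✓  (D4,P3,O1)→filled(O1,P3) ✓  (D4,P4,O4)→filled(O4,P4) ✓  (D5,P1,O3)→filled(O3,P1) ✓  (D5,P2,O2)→filled(O2,P2) ✓  (D5,P2,O3)→filled(O3,P2) ✓  (D5,P3,O3)→filled(O3,P3) ✓  (D5,P4,O1)→filled(O1,P4) ✓  (D5,P4,O2)→filled(O2,P4) ✓
Counterexamples (restrictor triples failing the scope): 0.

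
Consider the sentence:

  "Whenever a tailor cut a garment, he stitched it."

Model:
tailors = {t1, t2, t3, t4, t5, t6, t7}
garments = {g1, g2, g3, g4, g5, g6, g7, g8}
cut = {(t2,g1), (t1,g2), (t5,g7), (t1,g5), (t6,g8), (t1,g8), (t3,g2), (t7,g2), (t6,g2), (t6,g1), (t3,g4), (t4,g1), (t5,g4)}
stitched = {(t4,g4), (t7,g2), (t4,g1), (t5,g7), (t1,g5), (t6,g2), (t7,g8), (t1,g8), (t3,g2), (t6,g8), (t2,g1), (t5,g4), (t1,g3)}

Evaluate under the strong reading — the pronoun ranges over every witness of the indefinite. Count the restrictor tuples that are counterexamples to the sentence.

"it" takes "a garment" as antecedent — a donkey pronoun bound across the clause boundary.
Strong reading: for every (t,g) with cut(t,g), stitched(t,g).
Restrictor pairs: (t1,g2) ✗  (t1,g5) ✓  (t1,g8) ✓  (t2,g1) ✓  (t3,g2) ✓  (t3,g4) ✗  (t4,g1) ✓  (t5,g4) ✓  (t5,g7) ✓  (t6,g1) ✗  (t6,g2) ✓  (t6,g8) ✓  (t7,g2) ✓
Counterexamples (restrictor pairs failing the scope): 3.

3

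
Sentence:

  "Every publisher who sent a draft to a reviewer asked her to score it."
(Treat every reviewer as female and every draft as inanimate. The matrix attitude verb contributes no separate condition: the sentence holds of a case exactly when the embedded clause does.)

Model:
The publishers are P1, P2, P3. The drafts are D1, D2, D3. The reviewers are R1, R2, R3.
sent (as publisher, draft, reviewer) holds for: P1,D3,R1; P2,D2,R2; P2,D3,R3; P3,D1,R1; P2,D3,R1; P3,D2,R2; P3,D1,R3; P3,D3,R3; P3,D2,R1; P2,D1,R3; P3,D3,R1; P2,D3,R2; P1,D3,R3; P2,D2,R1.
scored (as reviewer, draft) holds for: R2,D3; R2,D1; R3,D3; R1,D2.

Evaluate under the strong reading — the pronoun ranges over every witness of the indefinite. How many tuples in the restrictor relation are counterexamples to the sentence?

"her" takes "a reviewer" as antecedent and "it" takes "a draft"; both are donkey pronouns co-varying with the restrictor.
Strong reading: for every (p,d,r) with sent(p,d,r), scored(r,d).
Restrictor triples: (P1,D3,R1)→scored(R1,D3) ✗  (P1,D3,R3)→scored(R3,D3) ✓  (P2,D1,R3)→scored(R3,D1) ✗  (P2,D2,R1)→scored(R1,D2) ✓  (P2,D2,R2)→scored(R2,D2) ✗  (P2,D3,R1)→scored(R1,D3) ✗  (P2,D3,R2)→scored(R2,D3) ✓  (P2,D3,R3)→scored(R3,D3) ✓  (P3,D1,R1)→scored(R1,D1) ✗  (P3,D1,R3)→scored(R3,D1) ✗  (P3,D2,R1)→scored(R1,D2) ✓  (P3,D2,R2)→scored(R2,D2) ✗  (P3,D3,R1)→scored(R1,D3) ✗  (P3,D3,R3)→scored(R3,D3) ✓
Counterexamples (restrictor triples failing the scope): 8.

8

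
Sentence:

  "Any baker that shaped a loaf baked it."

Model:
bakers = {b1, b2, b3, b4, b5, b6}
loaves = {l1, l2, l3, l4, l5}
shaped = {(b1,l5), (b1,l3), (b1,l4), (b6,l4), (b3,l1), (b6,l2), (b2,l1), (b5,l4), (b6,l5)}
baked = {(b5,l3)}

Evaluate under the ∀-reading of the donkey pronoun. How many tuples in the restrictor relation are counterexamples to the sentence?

9

"it" takes "a loaf" as antecedent — a donkey pronoun bound across the clause boundary.
Strong reading: for every (b,l) with shaped(b,l), baked(b,l).
Restrictor pairs: (b1,l3) ✗  (b1,l4) ✗  (b1,l5) ✗  (b2,l1) ✗  (b3,l1) ✗  (b5,l4) ✗  (b6,l2) ✗  (b6,l4) ✗  (b6,l5) ✗
Counterexamples (restrictor pairs failing the scope): 9.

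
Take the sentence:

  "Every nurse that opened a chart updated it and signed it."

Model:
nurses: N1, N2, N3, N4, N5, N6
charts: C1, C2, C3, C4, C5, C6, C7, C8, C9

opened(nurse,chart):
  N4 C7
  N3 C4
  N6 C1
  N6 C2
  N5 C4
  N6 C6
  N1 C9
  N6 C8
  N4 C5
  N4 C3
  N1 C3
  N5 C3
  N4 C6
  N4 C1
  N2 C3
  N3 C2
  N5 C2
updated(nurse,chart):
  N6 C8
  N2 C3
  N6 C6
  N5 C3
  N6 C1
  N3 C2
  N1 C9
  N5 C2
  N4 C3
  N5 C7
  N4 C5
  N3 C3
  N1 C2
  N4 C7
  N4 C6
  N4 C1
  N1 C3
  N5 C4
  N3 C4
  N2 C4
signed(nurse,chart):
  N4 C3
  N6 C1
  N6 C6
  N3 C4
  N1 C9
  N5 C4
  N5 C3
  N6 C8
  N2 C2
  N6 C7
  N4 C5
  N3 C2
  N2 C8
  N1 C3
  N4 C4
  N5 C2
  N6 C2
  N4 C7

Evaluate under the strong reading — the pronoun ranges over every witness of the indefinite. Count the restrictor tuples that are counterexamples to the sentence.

4

"it" takes "a chart" as antecedent — a donkey pronoun bound across the clause boundary.
Strong reading: for every (n,c) with opened(n,c), updated(n,c) ∧ signed(n,c).
Restrictor pairs: (N1,C3) ✓  (N1,C9) ✓  (N2,C3) ✗  (N3,C2) ✓  (N3,C4) ✓  (N4,C1) ✗  (N4,C3) ✓  (N4,C5) ✓  (N4,C6) ✗  (N4,C7) ✓  (N5,C2) ✓  (N5,C3) ✓  (N5,C4) ✓  (N6,C1) ✓  (N6,C2) ✗  (N6,C6) ✓  (N6,C8) ✓
Counterexamples (restrictor pairs failing the scope): 4.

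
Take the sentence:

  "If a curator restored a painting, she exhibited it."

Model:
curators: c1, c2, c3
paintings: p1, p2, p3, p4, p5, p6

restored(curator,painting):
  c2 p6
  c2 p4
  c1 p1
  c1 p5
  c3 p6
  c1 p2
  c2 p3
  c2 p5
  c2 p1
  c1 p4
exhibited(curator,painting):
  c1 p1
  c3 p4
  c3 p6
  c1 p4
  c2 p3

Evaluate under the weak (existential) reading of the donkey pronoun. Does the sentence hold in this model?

"it" takes "a painting" as antecedent — a donkey pronoun bound across the clause boundary.
Weak reading: every curator c with some restored-painting has at least one restored-painting p such that exhibited(c,p).
Per curator: c1:✓  c2:✓  c3:✓
Every curator in the restrictor has a witness.

True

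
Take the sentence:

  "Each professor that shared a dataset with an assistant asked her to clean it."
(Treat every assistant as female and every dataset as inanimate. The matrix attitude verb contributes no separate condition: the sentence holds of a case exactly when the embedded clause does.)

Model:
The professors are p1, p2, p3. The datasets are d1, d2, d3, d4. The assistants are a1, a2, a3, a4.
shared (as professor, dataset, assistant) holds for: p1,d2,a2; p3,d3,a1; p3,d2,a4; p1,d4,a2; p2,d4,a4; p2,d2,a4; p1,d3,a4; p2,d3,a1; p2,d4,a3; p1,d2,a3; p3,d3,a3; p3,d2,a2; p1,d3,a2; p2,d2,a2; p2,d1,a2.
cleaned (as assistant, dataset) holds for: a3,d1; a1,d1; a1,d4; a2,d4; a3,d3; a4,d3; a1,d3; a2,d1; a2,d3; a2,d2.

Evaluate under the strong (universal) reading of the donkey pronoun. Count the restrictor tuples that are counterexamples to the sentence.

"her" takes "an assistant" as antecedent and "it" takes "a dataset"; both are donkey pronouns co-varying with the restrictor.
Strong reading: for every (p,d,a) with shared(p,d,a), cleaned(a,d).
Restrictor triples: (p1,d2,a2)→cleaned(a2,d2) ✓  (p1,d2,a3)→cleaned(a3,d2) ✗  (p1,d3,a2)→cleaned(a2,d3) ✓  (p1,d3,a4)→cleaned(a4,d3) ✓  (p1,d4,a2)→cleaned(a2,d4) ✓  (p2,d1,a2)→cleaned(a2,d1) ✓  (p2,d2,a2)→cleaned(a2,d2) ✓  (p2,d2,a4)→cleaned(a4,d2) ✗  (p2,d3,a1)→cleaned(a1,d3) ✓  (p2,d4,a3)→cleaned(a3,d4) ✗  (p2,d4,a4)→cleaned(a4,d4) ✗  (p3,d2,a2)→cleaned(a2,d2) ✓  (p3,d2,a4)→cleaned(a4,d2) ✗  (p3,d3,a1)→cleaned(a1,d3) ✓  (p3,d3,a3)→cleaned(a3,d3) ✓
Counterexamples (restrictor triples failing the scope): 5.

5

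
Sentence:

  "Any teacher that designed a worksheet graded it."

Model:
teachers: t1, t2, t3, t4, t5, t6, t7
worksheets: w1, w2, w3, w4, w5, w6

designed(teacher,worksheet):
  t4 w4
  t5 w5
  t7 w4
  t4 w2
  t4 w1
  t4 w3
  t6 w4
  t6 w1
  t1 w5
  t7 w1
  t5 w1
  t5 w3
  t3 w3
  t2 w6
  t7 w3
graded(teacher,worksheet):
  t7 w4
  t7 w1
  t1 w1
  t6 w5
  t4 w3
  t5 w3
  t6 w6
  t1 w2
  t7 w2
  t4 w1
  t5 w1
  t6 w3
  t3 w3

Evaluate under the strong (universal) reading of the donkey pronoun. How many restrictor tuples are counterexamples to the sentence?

"it" takes "a worksheet" as antecedent — a donkey pronoun bound across the clause boundary.
Strong reading: for every (t,w) with designed(t,w), graded(t,w).
Restrictor pairs: (t1,w5) ✗  (t2,w6) ✗  (t3,w3) ✓  (t4,w1) ✓  (t4,w2) ✗  (t4,w3) ✓  (t4,w4) ✗  (t5,w1) ✓  (t5,w3) ✓  (t5,w5) ✗  (t6,w1) ✗  (t6,w4) ✗  (t7,w1) ✓  (t7,w3) ✗  (t7,w4) ✓
Counterexamples (restrictor pairs failing the scope): 8.

8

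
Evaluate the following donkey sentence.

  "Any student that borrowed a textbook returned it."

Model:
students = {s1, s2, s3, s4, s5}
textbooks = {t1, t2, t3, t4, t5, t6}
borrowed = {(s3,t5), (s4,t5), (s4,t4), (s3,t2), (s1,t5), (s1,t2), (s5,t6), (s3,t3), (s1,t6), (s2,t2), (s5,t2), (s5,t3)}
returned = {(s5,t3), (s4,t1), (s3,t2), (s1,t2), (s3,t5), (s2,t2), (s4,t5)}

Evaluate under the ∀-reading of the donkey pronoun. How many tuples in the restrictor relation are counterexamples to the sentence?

6

"it" takes "a textbook" as antecedent — a donkey pronoun bound across the clause boundary.
Strong reading: for every (s,t) with borrowed(s,t), returned(s,t).
Restrictor pairs: (s1,t2) ✓  (s1,t5) ✗  (s1,t6) ✗  (s2,t2) ✓  (s3,t2) ✓  (s3,t3) ✗  (s3,t5) ✓  (s4,t4) ✗  (s4,t5) ✓  (s5,t2) ✗  (s5,t3) ✓  (s5,t6) ✗
Counterexamples (restrictor pairs failing the scope): 6.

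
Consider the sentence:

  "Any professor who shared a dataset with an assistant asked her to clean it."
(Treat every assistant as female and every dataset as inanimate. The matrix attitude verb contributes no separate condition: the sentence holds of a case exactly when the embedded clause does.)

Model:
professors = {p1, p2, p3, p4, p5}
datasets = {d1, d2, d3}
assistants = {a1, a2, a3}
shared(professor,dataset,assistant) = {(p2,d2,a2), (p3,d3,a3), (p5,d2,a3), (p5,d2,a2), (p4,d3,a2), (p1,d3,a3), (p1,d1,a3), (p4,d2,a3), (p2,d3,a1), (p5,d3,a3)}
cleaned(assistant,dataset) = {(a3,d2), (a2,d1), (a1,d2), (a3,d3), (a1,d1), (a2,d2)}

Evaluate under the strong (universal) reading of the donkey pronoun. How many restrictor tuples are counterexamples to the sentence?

3

"her" takes "an assistant" as antecedent and "it" takes "a dataset"; both are donkey pronouns co-varying with the restrictor.
Strong reading: for every (p,d,a) with shared(p,d,a), cleaned(a,d).
Restrictor triples: (p1,d1,a3)→cleaned(a3,d1) ✗  (p1,d3,a3)→cleaned(a3,d3) ✓  (p2,d2,a2)→cleaned(a2,d2) ✓  (p2,d3,a1)→cleaned(a1,d3) ✗  (p3,d3,a3)→cleaned(a3,d3) ✓  (p4,d2,a3)→cleaned(a3,d2) ✓  (p4,d3,a2)→cleaned(a2,d3) ✗  (p5,d2,a2)→cleaned(a2,d2) ✓  (p5,d2,a3)→cleaned(a3,d2) ✓  (p5,d3,a3)→cleaned(a3,d3) ✓
Counterexamples (restrictor triples failing the scope): 3.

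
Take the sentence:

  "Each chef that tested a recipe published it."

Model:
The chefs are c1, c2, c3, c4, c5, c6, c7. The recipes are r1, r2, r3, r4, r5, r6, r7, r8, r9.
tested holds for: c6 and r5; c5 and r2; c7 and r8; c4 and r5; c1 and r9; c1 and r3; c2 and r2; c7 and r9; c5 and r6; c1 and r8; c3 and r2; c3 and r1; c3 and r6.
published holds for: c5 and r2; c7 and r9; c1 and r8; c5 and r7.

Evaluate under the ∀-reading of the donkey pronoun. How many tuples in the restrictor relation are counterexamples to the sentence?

"it" takes "a recipe" as antecedent — a donkey pronoun bound across the clause boundary.
Strong reading: for every (c,r) with tested(c,r), published(c,r).
Restrictor pairs: (c1,r3) ✗  (c1,r8) ✓  (c1,r9) ✗  (c2,r2) ✗  (c3,r1) ✗  (c3,r2) ✗  (c3,r6) ✗  (c4,r5) ✗  (c5,r2) ✓  (c5,r6) ✗  (c6,r5) ✗  (c7,r8) ✗  (c7,r9) ✓
Counterexamples (restrictor pairs failing the scope): 10.

10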